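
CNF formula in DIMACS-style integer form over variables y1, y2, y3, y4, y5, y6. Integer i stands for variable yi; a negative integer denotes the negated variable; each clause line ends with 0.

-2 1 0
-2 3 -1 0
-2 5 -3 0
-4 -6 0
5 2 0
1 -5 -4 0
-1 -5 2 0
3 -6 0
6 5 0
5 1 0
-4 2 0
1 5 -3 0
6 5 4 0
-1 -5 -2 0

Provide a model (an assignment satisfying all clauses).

y1 = False, y2 = False, y3 = True, y4 = False, y5 = True, y6 = False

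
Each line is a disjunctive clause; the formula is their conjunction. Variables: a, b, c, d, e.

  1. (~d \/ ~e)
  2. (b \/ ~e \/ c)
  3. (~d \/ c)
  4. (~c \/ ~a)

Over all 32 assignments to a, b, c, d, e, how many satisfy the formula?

12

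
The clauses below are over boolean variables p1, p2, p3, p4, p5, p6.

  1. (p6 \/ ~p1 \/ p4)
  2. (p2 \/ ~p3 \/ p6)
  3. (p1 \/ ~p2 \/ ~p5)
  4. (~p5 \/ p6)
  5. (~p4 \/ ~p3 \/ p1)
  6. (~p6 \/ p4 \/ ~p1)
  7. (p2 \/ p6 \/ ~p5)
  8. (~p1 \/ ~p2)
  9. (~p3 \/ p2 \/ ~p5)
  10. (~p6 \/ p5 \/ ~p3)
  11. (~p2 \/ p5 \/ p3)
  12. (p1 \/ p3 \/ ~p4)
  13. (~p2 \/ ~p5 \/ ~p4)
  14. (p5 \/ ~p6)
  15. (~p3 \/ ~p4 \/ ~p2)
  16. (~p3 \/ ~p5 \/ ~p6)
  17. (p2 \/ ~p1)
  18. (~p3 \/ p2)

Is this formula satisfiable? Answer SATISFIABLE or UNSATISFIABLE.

SATISFIABLE

Set p1 = False and propagate.
Set p2 = False and propagate.
  then p3 is forced to False.
  then p4 is forced to False.
Set p5 = False and propagate.
  then p6 is forced to False.
Every clause has at least one true literal under this assignment.
So p1=F  p2=F  p3=F  p4=F  p5=F  p6=F is a satisfying assignment.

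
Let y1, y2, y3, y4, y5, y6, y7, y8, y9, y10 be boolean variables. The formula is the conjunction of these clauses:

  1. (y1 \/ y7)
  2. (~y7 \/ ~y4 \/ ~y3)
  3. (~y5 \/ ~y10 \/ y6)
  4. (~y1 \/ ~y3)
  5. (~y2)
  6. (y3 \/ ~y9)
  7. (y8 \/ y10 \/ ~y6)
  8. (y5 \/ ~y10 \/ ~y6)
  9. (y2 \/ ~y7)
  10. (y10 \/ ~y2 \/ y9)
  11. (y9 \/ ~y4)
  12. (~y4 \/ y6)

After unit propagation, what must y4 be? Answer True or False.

False

(~y2) stands alone — y2 = False.
From (y2 \/ ~y7) and y2 = False: y7 = False.
From (y1 \/ y7) and y7 = False: y1 = True.
(~y3 \/ ~y1) with y1 = True leaves only ~y3, so y3 = False.
From (~y9 \/ y3) and y3 = False: y9 = False.
In (y9 \/ ~y4), y9 is now false; ~y4 must hold, so y4 = False.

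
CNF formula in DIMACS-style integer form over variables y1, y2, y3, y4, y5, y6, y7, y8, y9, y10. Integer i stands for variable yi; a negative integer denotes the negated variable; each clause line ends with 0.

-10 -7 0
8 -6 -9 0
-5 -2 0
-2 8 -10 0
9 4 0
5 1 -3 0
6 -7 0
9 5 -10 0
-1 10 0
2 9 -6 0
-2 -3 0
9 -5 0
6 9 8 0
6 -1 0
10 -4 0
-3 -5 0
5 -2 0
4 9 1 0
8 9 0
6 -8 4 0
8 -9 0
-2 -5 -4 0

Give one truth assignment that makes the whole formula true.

y1=T, y2=F, y3=F, y4=F, y5=F, y6=T, y7=F, y8=T, y9=T, y10=T

Pure literal: y3 appears only negated; assign y3 = False.
y7 occurs only negated in the remaining clauses — set y7 = False.
Branch on y1: take y1 = True.
  then y10 is forced to True.
  then y6 is forced to True.
Try y2 = False.
  then y9 is forced to True.
  then y8 is forced to True.
y4, y5 are now unconstrained; take y4 = False, y5 = False.
Every clause has at least one true literal under this assignment.
Check each clause:
  1. {¬y7, ¬y10} — ¬y7 is true.
  2. {y8, ¬y9, ¬y6} — y8 is true.
  3. {¬y2, ¬y5} — ¬y5 is true.
  4. {¬y10, ¬y2, y8} — y8 is true.
  5. {y9, y4} — y9 is true.
  6. {¬y3, y5, y1} — y1 is true.
  7. {y6, ¬y7} — ¬y7 is true.
  8. {¬y10, y9, y5} — y9 is true.
  9. {¬y1, y10} — y10 is true.
  10. {¬y6, y9, y2} — y9 is true.
  11. {¬y2, ¬y3} — ¬y3 is true.
  12. {y9, ¬y5} — y9 is true.
  13. {y6, y9, y8} — y8 is true.
  14. {¬y1, y6} — y6 is true.
  15. {¬y4, y10} — y10 is true.
  16. {¬y5, ¬y3} — ¬y5 is true.
  17. {¬y2, y5} — ¬y2 is true.
  18. {y4, y1, y9} — y9 is true.
  19. {y8, y9} — y8 is true.
  20. {y6, y4, ¬y8} — y6 is true.
  21. {¬y9, y8} — y8 is true.
  22. {¬y5, ¬y4, ¬y2} — ¬y5 is true.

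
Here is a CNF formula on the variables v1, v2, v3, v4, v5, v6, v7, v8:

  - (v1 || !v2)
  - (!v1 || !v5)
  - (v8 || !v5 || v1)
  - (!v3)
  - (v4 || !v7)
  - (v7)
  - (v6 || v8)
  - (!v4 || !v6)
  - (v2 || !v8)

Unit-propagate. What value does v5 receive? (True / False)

False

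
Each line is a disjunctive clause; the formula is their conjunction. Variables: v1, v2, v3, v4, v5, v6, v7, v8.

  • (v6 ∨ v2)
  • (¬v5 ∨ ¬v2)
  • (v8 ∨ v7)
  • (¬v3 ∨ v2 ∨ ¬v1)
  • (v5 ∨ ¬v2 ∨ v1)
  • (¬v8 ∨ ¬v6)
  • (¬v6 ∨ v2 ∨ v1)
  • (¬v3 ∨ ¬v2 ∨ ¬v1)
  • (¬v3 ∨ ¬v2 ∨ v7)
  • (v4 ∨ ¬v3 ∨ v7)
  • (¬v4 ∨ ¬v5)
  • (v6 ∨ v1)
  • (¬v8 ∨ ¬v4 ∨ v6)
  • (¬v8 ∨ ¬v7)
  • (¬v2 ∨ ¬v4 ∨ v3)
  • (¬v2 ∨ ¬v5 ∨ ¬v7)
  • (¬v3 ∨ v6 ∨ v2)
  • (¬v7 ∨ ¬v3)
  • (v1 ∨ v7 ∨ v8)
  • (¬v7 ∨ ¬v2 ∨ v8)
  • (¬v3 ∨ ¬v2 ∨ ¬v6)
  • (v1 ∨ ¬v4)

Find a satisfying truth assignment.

Set v1 = True and propagate.
Branch on v2: take v2 = False.
  then v6 is forced to True.
  then v3 is forced to False.
  then v8 is forced to False.
  then v7 is forced to True.
Try v4 = False.
v5 is now unconstrained; take v5 = False.

v1 = True, v2 = False, v3 = False, v4 = False, v5 = False, v6 = True, v7 = True, v8 = False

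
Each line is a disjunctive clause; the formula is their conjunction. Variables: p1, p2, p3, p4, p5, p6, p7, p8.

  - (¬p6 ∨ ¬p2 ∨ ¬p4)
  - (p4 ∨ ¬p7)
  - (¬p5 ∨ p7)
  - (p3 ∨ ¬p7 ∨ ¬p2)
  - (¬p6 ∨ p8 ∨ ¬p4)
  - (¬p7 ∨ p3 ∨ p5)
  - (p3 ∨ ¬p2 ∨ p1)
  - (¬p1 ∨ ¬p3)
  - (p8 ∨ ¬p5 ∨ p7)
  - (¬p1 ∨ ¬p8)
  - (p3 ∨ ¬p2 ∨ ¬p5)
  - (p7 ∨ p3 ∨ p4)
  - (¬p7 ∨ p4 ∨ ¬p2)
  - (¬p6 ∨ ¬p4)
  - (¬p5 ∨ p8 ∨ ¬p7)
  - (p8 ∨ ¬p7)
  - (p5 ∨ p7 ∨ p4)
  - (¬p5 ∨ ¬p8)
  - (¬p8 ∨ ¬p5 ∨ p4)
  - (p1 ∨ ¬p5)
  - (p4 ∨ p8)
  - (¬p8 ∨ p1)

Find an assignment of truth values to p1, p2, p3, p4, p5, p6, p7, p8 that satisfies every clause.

p1=False, p2=True, p3=True, p4=True, p5=False, p6=False, p7=False, p8=False

Check each clause:
  1. (¬p4 ∨ ¬p6 ∨ ¬p2) — ¬p6 is true.
  2. (¬p7 ∨ p4) — ¬p7 is true.
  3. (¬p5 ∨ p7) — ¬p5 is true.
  4. (¬p7 ∨ p3 ∨ ¬p2) — ¬p7 is true.
  5. (¬p4 ∨ p8 ∨ ¬p6) — ¬p6 is true.
  6. (p5 ∨ p3 ∨ ¬p7) — ¬p7 is true.
  7. (p3 ∨ p1 ∨ ¬p2) — p3 is true.
  8. (¬p3 ∨ ¬p1) — ¬p1 is true.
  9. (¬p5 ∨ p7 ∨ p8) — ¬p5 is true.
  10. (¬p1 ∨ ¬p8) — ¬p8 is true.
  11. (¬p2 ∨ ¬p5 ∨ p3) — p3 is true.
  12. (p3 ∨ p7 ∨ p4) — p3 is true.
  13. (p4 ∨ ¬p7 ∨ ¬p2) — ¬p7 is true.
  14. (¬p4 ∨ ¬p6) — ¬p6 is true.
  15. (¬p5 ∨ ¬p7 ∨ p8) — ¬p7 is true.
  16. (p8 ∨ ¬p7) — ¬p7 is true.
  17. (p4 ∨ p7 ∨ p5) — p4 is true.
  18. (¬p8 ∨ ¬p5) — ¬p8 is true.
  19. (p4 ∨ ¬p8 ∨ ¬p5) — ¬p8 is true.
  20. (p1 ∨ ¬p5) — ¬p5 is true.
  21. (p8 ∨ p4) — p4 is true.
  22. (¬p8 ∨ p1) — ¬p8 is true.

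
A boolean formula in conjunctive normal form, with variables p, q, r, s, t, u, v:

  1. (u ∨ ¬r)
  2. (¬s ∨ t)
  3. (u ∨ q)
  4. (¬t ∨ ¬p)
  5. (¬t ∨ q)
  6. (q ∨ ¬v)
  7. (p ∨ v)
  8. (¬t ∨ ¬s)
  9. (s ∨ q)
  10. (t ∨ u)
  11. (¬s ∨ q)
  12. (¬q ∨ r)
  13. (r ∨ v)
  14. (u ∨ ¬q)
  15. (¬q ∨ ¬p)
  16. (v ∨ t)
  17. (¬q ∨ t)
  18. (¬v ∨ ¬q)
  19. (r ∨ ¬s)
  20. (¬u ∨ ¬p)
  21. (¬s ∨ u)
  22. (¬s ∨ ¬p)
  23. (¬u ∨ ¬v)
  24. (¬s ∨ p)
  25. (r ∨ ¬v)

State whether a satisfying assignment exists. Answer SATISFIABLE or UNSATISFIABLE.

q = True:
  propagation gives r=True, u=True, p=False, v=True; an empty clause results — contradiction.
q = False:
  propagation gives u=True, t=False, s=False; an empty clause results — contradiction.
Every branch closes, so no satisfying assignment exists.

UNSATISFIABLE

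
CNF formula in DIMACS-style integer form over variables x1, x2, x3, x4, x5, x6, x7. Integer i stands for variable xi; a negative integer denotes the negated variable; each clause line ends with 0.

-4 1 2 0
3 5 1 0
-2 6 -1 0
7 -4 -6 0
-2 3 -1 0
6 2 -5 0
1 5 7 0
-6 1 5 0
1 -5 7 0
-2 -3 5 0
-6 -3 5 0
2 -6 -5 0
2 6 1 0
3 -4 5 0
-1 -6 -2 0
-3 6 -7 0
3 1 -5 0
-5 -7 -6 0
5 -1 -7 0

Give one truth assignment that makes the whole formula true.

Pure literal: x4 appears only negated; assign x4 = False.
Branch on x1: take x1 = True.
The remaining clauses are satisfied by x2 = False, x3 = True, x5 = False, x6 = False, x7 = False.
Check each clause:
  1. (x2 || x1 || !x4) — x1 is true.
  2. (x1 || x5 || x3) — x1 is true.
  3. (x6 || !x1 || !x2) — !x2 is true.
  4. (!x6 || x7 || !x4) — !x6 is true.
  5. (x3 || !x2 || !x1) — x3 is true.
  6. (!x5 || x6 || x2) — !x5 is true.
  7. (x7 || x1 || x5) — x1 is true.
  8. (!x6 || x5 || x1) — x1 is true.
  9. (x1 || !x5 || x7) — x1 is true.
  10. (!x3 || !x2 || x5) — !x2 is true.
  11. (!x3 || !x6 || x5) — !x6 is true.
  12. (x2 || !x5 || !x6) — !x6 is true.
  13. (x6 || x1 || x2) — x1 is true.
  14. (!x4 || x3 || x5) — x3 is true.
  15. (!x1 || !x2 || !x6) — !x6 is true.
  16. (!x3 || !x7 || x6) — !x7 is true.
  17. (x1 || !x5 || x3) — x1 is true.
  18. (!x5 || !x7 || !x6) — !x7 is true.
  19. (!x7 || x5 || !x1) — !x7 is true.

x1=T  x2=F  x3=T  x4=F  x5=F  x6=F  x7=F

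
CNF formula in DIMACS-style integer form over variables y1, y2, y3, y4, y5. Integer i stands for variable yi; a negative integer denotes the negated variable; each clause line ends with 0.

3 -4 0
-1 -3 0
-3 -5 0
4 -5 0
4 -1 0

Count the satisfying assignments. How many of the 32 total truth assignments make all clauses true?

6

Satisfying assignments:
  y1=F y2=F y3=F y4=F y5=F
  y1=F y2=F y3=T y4=F y5=F
  y1=F y2=F y3=T y4=T y5=F
  y1=F y2=T y3=F y4=F y5=F
  y1=F y2=T y3=T y4=F y5=F
  y1=F y2=T y3=T y4=T y5=F
Count: 6.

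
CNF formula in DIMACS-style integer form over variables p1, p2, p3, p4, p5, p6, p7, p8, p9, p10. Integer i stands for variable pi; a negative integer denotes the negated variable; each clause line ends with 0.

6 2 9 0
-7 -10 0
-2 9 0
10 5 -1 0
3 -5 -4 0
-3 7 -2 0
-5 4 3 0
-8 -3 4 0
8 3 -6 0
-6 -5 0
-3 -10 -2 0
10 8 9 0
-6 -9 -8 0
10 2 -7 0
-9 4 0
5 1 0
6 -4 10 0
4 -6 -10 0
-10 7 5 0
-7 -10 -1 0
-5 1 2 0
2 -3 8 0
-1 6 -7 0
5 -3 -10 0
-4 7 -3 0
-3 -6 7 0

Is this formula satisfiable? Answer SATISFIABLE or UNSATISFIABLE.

UNSATISFIABLE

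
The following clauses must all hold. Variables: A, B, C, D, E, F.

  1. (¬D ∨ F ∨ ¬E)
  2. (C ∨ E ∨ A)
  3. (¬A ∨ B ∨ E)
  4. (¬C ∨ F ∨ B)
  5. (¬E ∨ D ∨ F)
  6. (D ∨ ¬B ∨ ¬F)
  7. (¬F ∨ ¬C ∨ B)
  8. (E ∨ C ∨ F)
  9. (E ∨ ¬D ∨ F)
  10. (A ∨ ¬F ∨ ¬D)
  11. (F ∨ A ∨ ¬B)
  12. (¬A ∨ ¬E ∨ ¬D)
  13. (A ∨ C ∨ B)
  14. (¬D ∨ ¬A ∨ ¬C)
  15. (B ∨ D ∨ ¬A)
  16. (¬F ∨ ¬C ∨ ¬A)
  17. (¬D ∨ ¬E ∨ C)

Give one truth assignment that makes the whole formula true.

A=1, B=1, C=0, D=1, E=0, F=1

Set A = True and propagate.
For the remaining variables, B = True, C = False, D = True, E = False, F = True works.
Check each clause:
  1. (¬D ∨ F ∨ ¬E) — ¬E is true.
  2. (C ∨ E ∨ A) — A is true.
  3. (¬A ∨ E ∨ B) — B is true.
  4. (F ∨ B ∨ ¬C) — B is true.
  5. (D ∨ ¬E ∨ F) — ¬E is true.
  6. (¬F ∨ ¬B ∨ D) — D is true.
  7. (B ∨ ¬F ∨ ¬C) — B is true.
  8. (F ∨ C ∨ E) — F is true.
  9. (F ∨ ¬D ∨ E) — F is true.
  10. (A ∨ ¬D ∨ ¬F) — A is true.
  11. (A ∨ F ∨ ¬B) — A is true.
  12. (¬D ∨ ¬A ∨ ¬E) — ¬E is true.
  13. (A ∨ B ∨ C) — A is true.
  14. (¬C ∨ ¬D ∨ ¬A) — ¬C is true.
  15. (D ∨ B ∨ ¬A) — B is true.
  16. (¬A ∨ ¬F ∨ ¬C) — ¬C is true.
  17. (¬E ∨ ¬D ∨ C) — ¬E is true.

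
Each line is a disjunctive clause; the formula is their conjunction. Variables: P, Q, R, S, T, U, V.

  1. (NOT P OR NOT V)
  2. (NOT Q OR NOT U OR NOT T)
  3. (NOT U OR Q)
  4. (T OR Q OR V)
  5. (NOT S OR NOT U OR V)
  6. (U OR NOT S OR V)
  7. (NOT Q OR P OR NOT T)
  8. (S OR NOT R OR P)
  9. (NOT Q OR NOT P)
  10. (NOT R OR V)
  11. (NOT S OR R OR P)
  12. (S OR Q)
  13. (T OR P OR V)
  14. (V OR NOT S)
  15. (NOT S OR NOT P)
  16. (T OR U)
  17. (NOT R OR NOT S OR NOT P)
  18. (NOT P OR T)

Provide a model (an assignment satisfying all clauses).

Set P = False and propagate.
Try Q = False.
  then U is forced to False.
  then S is forced to True.
  then V is forced to True.
  then R is forced to True.
  then T is forced to True.
Every clause has at least one true literal under this assignment.

P = False, Q = False, R = True, S = True, T = True, U = False, V = True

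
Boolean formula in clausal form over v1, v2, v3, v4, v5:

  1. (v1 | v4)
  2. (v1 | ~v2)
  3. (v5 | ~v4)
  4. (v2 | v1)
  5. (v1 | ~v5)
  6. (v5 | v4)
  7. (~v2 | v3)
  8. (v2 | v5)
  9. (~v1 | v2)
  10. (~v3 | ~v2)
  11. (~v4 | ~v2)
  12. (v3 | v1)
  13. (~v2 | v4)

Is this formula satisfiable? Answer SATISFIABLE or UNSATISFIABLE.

UNSATISFIABLE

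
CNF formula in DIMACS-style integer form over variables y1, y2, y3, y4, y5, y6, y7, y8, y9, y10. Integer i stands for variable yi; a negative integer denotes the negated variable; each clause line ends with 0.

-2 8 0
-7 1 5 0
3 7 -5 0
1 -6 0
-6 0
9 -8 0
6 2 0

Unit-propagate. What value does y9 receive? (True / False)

True

(~y6) stands alone — y6 = False.
From (y6 \/ y2) and y6 = False: y2 = True.
From (~y2 \/ y8) and y2 = True: y8 = True.
(~y8 \/ y9): since y8 = True, the clause reduces to (y9). y9 = True.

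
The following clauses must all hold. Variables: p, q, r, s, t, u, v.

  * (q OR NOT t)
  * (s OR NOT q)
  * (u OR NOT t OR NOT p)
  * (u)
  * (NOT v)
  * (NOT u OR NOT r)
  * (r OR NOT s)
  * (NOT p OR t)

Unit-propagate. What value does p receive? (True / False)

(u) stands alone — u = True.
(NOT v) stands alone — v = False.
(NOT r OR NOT u): since u = True, the clause reduces to (NOT r). r = False.
(NOT s OR r): since r = False, the clause reduces to (NOT s). s = False.
(s OR NOT q) with s = False leaves only NOT q, so q = False.
From (q OR NOT t) and q = False: t = False.
In (t OR NOT p), t is now false; NOT p must hold, so p = False.

False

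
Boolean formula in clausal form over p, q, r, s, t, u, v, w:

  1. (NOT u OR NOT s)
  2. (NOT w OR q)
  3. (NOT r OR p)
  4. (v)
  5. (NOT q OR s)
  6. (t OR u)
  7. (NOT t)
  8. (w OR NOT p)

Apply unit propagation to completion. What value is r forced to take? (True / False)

False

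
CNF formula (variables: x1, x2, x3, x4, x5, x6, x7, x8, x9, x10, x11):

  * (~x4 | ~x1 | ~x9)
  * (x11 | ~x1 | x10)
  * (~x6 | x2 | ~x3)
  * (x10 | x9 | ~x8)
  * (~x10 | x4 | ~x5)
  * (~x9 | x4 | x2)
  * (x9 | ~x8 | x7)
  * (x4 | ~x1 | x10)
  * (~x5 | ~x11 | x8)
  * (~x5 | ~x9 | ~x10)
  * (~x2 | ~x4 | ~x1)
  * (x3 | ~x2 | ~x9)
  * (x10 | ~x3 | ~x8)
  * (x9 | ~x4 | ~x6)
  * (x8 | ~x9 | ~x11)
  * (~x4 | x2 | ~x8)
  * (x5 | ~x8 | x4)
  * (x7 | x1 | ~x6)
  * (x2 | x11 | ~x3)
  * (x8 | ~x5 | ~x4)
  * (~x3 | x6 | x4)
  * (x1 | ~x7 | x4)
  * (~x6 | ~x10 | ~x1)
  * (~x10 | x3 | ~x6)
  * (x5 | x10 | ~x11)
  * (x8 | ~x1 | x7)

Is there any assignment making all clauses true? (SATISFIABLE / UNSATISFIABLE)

Set x1 = False and propagate.
For the remaining variables, x2 = True, x3 = True, x4 = True, x5 = True, x6 = False, x7 = True, x8 = True, x9 = False, x10 = True, x11 = False works.
Every clause has at least one true literal under this assignment.
So x1=F  x2=T  x3=T  x4=T  x5=T  x6=F  x7=T  x8=T  x9=F  x10=T  x11=F is a satisfying assignment.

SATISFIABLE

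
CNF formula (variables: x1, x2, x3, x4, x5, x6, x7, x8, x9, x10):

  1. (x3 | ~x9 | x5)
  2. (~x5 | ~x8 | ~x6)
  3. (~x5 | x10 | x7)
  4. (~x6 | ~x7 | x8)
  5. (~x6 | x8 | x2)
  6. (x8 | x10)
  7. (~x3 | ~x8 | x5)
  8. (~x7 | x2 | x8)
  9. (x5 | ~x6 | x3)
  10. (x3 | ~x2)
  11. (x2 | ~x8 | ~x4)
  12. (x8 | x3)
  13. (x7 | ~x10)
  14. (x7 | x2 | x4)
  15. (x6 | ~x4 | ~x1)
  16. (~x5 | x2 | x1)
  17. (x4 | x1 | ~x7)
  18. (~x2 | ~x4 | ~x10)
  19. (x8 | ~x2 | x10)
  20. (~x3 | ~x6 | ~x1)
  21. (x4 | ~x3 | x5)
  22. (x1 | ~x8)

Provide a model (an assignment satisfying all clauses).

x1=True  x2=False  x3=True  x4=False  x5=True  x6=False  x7=True  x8=True  x9=True  x10=False

Set x1 = True and propagate.
Branch on x2: take x2 = False.
Set x3 = True and propagate.
  then x6 is forced to False.
  then x4 is forced to False.
  then x7 is forced to True.
  then x8 is forced to True.
  then x5 is forced to True.
x9, x10 are now unconstrained; take x9 = True, x10 = False.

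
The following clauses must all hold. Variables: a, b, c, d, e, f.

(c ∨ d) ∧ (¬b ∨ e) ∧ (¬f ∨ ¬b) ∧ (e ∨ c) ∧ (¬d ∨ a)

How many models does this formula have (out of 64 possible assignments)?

Case analysis on b and c:
  b=T, c=T: remaining (a,d,e,f) ∈ {(F,F,T,F); (T,F,T,F); (T,T,T,F)} — 3.
  b=T, c=F: remaining (a,d,e,f) ∈ {(T,T,T,F)} — 1.
  b=F, c=T: e, f free; 3 ways for (a,d) × 2^2 = 12.
  b=F, c=F: remaining (a,d,e,f) ∈ {(T,T,T,F); (T,T,T,T)} — 2.
Total: 3 + 1 + 12 + 2 = 18.

18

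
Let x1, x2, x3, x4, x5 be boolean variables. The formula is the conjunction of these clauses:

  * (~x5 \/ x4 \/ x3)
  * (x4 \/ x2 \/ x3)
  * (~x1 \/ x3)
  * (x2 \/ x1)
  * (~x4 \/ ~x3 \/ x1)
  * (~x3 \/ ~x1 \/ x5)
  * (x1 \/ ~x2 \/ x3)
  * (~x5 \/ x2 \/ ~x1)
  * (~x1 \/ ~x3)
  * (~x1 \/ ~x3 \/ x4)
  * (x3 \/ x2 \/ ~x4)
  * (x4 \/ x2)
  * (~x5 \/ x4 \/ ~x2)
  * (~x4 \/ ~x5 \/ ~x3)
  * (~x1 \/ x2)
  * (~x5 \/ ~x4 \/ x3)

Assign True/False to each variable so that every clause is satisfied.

x1=False  x2=True  x3=True  x4=False  x5=False

Try x1 = False.
  then x2 is forced to True.
  then x3 is forced to True.
  then x4 is forced to False.
  then x5 is forced to False.
Every clause has at least one true literal under this assignment.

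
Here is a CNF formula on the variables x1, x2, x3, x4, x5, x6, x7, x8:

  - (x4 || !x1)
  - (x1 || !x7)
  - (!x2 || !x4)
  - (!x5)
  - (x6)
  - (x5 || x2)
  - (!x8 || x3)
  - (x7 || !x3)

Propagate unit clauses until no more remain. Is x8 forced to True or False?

(!x5) is a unit clause: x5 = False.
(x6) is a unit clause: x6 = True.
(x2 || x5) with x5 = False leaves only x2, so x2 = True.
(!x2 || !x4): since x2 = True, the clause reduces to (!x4). x4 = False.
In (x4 || !x1), x4 is now false; !x1 must hold, so x1 = False.
In (!x7 || x1), x1 is now false; !x7 must hold, so x7 = False.
(x7 || !x3): since x7 = False, the clause reduces to (!x3). x3 = False.
(!x8 || x3): since x3 = False, the clause reduces to (!x8). x8 = False.

False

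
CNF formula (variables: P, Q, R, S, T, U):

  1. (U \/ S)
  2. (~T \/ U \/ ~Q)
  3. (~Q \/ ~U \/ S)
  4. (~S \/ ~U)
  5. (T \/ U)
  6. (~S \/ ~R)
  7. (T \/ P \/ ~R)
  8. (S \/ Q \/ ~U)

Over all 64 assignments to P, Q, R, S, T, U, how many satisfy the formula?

2

The models are:
  P=0 Q=0 R=0 S=1 T=1 U=0
  P=1 Q=0 R=0 S=1 T=1 U=0
That's 2 in total.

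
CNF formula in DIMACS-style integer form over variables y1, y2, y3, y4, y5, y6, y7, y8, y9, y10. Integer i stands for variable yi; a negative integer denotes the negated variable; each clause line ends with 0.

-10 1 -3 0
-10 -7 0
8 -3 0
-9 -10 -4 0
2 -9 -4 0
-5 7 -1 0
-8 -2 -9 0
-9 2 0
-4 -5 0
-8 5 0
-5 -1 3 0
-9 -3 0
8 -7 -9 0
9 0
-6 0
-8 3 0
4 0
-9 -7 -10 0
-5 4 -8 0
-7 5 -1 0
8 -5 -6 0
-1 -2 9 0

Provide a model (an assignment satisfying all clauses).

Unit propagation: (y9) forces y9 = True.
The clause (y2) is unit: y2 must be True.
(!y8) is a unit clause, so y8 = False.
(!y3) is a unit clause, so y3 = False.
The clause (!y7) is unit: y7 must be False.
Unit propagation: (!y6) forces y6 = False.
(y4) is a unit clause, so y4 = True.
(!y10) is a unit clause, so y10 = False.
The clause (!y5) is unit: y5 must be False.
y1 is now unconstrained; take y1 = False.
Every clause has at least one true literal under this assignment.

y1 = False, y2 = True, y3 = False, y4 = True, y5 = False, y6 = False, y7 = False, y8 = False, y9 = True, y10 = False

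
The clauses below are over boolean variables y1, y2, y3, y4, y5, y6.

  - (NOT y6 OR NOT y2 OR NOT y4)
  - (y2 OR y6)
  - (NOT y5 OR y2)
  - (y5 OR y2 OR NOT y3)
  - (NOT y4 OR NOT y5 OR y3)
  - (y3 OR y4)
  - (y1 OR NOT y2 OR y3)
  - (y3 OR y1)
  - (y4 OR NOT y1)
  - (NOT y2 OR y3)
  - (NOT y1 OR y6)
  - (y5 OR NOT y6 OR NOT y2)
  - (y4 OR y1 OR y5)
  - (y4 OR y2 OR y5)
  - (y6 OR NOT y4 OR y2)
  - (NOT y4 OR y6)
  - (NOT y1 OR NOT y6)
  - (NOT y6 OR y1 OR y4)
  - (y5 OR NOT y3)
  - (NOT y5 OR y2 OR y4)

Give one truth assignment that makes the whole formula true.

Try y1 = False.
  then y3 is forced to True.
  then y5 is forced to True.
  then y2 is forced to True.
Branch on y4: take y4 = False.
  then y6 is forced to False.
Check each clause:
  1. (NOT y6 OR NOT y2 OR NOT y4) — NOT y6 is true.
  2. (y2 OR y6) — y2 is true.
  3. (NOT y5 OR y2) — y2 is true.
  4. (y2 OR y5 OR NOT y3) — y2 is true.
  5. (NOT y5 OR y3 OR NOT y4) — y3 is true.
  6. (y4 OR y3) — y3 is true.
  7. (NOT y2 OR y3 OR y1) — y3 is true.
  8. (y3 OR y1) — y3 is true.
  9. (NOT y1 OR y4) — NOT y1 is true.
  10. (y3 OR NOT y2) — y3 is true.
  11. (y6 OR NOT y1) — NOT y1 is true.
  12. (y5 OR NOT y2 OR NOT y6) — NOT y6 is true.
  13. (y4 OR y5 OR y1) — y5 is true.
  14. (y2 OR y5 OR y4) — y2 is true.
  15. (y6 OR y2 OR NOT y4) — y2 is true.
  16. (y6 OR NOT y4) — NOT y4 is true.
  17. (NOT y1 OR NOT y6) — NOT y6 is true.
  18. (NOT y6 OR y4 OR y1) — NOT y6 is true.
  19. (NOT y3 OR y5) — y5 is true.
  20. (NOT y5 OR y4 OR y2) — y2 is true.

y1 = F  y2 = T  y3 = T  y4 = F  y5 = T  y6 = F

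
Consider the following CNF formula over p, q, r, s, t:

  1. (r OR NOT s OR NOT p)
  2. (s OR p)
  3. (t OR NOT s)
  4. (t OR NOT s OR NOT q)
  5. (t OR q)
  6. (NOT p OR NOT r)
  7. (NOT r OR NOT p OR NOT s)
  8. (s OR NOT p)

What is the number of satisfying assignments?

The models are:
  p=F q=F r=F s=T t=T
  p=F q=F r=T s=T t=T
  p=F q=T r=F s=T t=T
  p=F q=T r=T s=T t=T
That's 4 in total.

4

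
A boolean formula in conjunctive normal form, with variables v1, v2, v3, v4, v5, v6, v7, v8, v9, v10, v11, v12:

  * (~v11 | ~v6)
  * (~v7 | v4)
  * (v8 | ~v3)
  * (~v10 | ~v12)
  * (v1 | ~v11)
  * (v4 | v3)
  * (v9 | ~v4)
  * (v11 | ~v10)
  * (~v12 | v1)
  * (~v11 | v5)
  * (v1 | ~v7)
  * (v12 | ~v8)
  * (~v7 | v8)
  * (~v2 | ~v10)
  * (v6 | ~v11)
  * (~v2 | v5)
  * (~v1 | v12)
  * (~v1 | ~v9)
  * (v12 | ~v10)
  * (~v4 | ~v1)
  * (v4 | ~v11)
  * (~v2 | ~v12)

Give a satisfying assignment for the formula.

v1 = F, v2 = T, v3 = F, v4 = T, v5 = T, v6 = T, v7 = F, v8 = F, v9 = T, v10 = F, v11 = F, v12 = F

Pure literal: v5 appears only positively; assign v5 = True.
Pure literal: v7 appears only negated; assign v7 = False.
Branch on v1: take v1 = False.
  then v11 is forced to False.
  then v10 is forced to False.
  then v12 is forced to False.
  then v8 is forced to False.
  then v3 is forced to False.
  then v4 is forced to True.
  then v9 is forced to True.
v2, v6 are now unconstrained; take v2 = True, v6 = True.
Check each clause:
  1. (~v11 | ~v6) — ~v11 is true.
  2. (v4 | ~v7) — ~v7 is true.
  3. (v8 | ~v3) — ~v3 is true.
  4. (~v12 | ~v10) — ~v12 is true.
  5. (~v11 | v1) — ~v11 is true.
  6. (v3 | v4) — v4 is true.
  7. (~v4 | v9) — v9 is true.
  8. (v11 | ~v10) — ~v10 is true.
  9. (~v12 | v1) — ~v12 is true.
  10. (~v11 | v5) — v5 is true.
  11. (~v7 | v1) — ~v7 is true.
  12. (v12 | ~v8) — ~v8 is true.
  13. (v8 | ~v7) — ~v7 is true.
  14. (~v2 | ~v10) — ~v10 is true.
  15. (~v11 | v6) — ~v11 is true.
  16. (v5 | ~v2) — v5 is true.
  17. (v12 | ~v1) — ~v1 is true.
  18. (~v1 | ~v9) — ~v1 is true.
  19. (v12 | ~v10) — ~v10 is true.
  20. (~v4 | ~v1) — ~v1 is true.
  21. (v4 | ~v11) — v4 is true.
  22. (~v2 | ~v12) — ~v12 is true.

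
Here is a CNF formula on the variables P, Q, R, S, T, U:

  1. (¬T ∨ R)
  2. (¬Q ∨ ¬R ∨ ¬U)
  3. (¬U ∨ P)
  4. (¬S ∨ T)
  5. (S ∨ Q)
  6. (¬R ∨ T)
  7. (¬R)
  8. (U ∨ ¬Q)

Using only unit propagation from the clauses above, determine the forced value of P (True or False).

Unit clause (¬R) sets R = False.
(R ∨ ¬T): since R = False, the clause reduces to (¬T). T = False.
(T ∨ ¬S) with T = False leaves only ¬S, so S = False.
From (Q ∨ S) and S = False: Q = True.
In (¬Q ∨ U), ¬Q is now false; U must hold, so U = True.
From (¬U ∨ P) and U = True: P = True.

True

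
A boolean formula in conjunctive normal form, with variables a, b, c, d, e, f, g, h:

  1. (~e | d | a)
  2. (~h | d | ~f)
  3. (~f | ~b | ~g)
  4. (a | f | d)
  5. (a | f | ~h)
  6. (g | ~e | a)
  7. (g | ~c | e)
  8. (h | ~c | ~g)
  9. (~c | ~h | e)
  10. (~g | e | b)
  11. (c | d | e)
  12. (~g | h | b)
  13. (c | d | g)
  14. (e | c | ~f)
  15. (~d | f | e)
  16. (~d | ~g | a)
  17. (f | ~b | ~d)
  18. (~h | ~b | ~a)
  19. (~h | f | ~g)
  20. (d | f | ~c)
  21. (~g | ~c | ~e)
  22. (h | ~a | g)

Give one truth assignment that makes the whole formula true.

a = True, b = False, c = True, d = True, e = True, f = True, g = False, h = True

Set a = True and propagate.
Branch on b: take b = False.
The remaining clauses are satisfied by c = True, d = True, e = True, f = True, g = False, h = True.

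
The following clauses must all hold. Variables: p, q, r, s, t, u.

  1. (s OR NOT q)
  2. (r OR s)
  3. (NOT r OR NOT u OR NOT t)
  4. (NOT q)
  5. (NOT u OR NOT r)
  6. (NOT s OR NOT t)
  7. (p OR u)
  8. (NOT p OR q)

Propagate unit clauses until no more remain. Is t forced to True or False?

False

(NOT q) is a unit clause: q = False.
In (NOT p OR q), q is now false; NOT p must hold, so p = False.
In (p OR u), p is now false; u must hold, so u = True.
(NOT r OR NOT u): since u = True, the clause reduces to (NOT r). r = False.
In (s OR r), r is now false; s must hold, so s = True.
In (NOT t OR NOT s), NOT s is now false; NOT t must hold, so t = False.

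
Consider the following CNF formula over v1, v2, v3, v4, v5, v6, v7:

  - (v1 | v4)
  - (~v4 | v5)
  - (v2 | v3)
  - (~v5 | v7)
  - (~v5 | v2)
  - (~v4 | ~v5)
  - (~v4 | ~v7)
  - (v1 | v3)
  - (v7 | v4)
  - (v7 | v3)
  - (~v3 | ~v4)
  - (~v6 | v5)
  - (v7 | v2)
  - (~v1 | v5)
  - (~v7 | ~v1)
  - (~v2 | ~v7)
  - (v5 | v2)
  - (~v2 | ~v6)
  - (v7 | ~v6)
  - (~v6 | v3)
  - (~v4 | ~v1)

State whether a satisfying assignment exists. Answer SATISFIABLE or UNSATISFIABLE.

UNSATISFIABLE

v7 = True:
  propagation gives v4=False, v1=True; an empty clause results — contradiction.
v7 = False:
  propagation gives v5=False, v4=False; an empty clause results — contradiction.
Every branch closes, so no satisfying assignment exists.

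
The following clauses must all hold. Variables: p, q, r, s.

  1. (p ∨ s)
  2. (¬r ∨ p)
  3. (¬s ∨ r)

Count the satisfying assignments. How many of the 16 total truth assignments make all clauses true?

The models are:
  p=1 q=0 r=0 s=0
  p=1 q=0 r=1 s=0
  p=1 q=0 r=1 s=1
  p=1 q=1 r=0 s=0
  p=1 q=1 r=1 s=0
  p=1 q=1 r=1 s=1
Count: 6.

6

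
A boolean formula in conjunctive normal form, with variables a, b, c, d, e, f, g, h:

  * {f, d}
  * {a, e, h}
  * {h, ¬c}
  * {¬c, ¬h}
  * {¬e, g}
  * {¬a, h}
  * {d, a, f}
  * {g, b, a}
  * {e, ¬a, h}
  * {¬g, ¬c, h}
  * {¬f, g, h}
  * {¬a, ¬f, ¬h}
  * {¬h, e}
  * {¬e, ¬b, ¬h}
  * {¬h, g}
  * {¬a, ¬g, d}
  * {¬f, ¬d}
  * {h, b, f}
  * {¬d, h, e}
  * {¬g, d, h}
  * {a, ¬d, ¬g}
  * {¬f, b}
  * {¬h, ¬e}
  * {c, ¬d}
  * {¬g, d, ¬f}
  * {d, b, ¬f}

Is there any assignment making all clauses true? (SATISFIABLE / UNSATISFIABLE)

h = True:
  propagation gives c=False, e=True; an empty clause results — contradiction.
h = False:
  propagation gives c=False, a=False, e=True, g=True; an empty clause results — contradiction.
Every branch closes, so no satisfying assignment exists.

UNSATISFIABLE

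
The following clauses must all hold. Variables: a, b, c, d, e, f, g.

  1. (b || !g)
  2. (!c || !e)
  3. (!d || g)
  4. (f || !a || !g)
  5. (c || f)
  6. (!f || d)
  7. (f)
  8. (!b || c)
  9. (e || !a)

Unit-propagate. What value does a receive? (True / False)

(f) is a unit clause: f = True.
(!f || d): since f = True, the clause reduces to (d). d = True.
(!d || g) with d = True leaves only g, so g = True.
(b || !g) with g = True leaves only b, so b = True.
In (c || !b), !b is now false; c must hold, so c = True.
From (!c || !e) and c = True: e = False.
(e || !a) with e = False leaves only !a, so a = False.

False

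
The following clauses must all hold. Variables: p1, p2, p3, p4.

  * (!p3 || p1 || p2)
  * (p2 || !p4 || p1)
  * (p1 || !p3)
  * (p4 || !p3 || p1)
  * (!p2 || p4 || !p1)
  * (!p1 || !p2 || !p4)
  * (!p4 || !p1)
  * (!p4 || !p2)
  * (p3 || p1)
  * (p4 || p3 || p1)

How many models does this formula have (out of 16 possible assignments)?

2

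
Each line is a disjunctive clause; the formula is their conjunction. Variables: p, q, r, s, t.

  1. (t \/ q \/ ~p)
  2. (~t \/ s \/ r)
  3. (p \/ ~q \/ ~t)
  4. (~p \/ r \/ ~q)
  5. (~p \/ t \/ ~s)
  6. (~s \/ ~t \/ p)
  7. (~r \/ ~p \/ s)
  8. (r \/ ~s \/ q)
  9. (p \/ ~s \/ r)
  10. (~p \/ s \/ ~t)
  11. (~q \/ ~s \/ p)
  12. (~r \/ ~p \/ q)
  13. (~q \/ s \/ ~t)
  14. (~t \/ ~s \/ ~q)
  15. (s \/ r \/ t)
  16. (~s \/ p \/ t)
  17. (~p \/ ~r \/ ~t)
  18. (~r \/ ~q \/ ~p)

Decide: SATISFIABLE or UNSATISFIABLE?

SATISFIABLE

Branch on p: take p = False.
The remaining clauses are satisfied by q = False, r = True, s = False, t = False.
So p = F, q = F, r = T, s = F, t = F is a satisfying assignment.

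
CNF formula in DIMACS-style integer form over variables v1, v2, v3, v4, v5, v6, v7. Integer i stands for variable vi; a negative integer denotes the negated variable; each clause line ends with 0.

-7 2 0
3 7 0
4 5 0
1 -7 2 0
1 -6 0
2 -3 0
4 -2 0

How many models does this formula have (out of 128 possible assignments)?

18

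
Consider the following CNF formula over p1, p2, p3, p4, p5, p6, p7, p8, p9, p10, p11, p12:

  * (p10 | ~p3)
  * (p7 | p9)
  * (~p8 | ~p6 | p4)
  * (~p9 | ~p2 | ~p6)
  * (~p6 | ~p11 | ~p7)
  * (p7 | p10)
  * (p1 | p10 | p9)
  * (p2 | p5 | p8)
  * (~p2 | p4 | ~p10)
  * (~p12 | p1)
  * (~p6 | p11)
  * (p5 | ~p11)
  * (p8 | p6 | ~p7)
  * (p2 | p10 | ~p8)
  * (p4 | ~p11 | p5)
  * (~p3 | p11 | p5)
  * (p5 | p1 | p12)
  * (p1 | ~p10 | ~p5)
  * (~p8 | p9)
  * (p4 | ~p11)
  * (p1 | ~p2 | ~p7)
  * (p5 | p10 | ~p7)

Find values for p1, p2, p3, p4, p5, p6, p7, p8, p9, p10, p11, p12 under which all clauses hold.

Pure literal: p1 appears only positively; assign p1 = True.
Pure literal: p3 appears only negated; assign p3 = False.
Try p2 = False.
Try p4 = False.
  then p11 is forced to False.
  then p6 is forced to False.
Branch on p5: take p5 = True.
The remaining clauses are satisfied by p7 = False, p8 = False, p9 = True, p10 = True, p12 = True.

p1=True  p2=False  p3=False  p4=False  p5=True  p6=False  p7=False  p8=False  p9=True  p10=True  p11=False  p12=True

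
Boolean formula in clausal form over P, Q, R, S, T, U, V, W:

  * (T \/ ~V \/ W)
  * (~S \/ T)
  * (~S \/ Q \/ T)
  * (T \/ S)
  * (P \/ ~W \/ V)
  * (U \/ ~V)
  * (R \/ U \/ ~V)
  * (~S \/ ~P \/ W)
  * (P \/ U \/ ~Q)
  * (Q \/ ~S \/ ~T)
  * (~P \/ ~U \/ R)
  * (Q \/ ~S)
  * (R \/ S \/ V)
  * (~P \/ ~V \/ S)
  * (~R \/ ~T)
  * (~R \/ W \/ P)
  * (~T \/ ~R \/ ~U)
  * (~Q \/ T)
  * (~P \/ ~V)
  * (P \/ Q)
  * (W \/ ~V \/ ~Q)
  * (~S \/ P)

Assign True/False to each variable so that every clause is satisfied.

Set P = False and propagate.
  then Q is forced to True.
  then U is forced to True.
  then T is forced to True.
  then R is forced to False.
  then S is forced to False.
  then V is forced to True.
  then W is forced to True.
Every clause has at least one true literal under this assignment.

P = F, Q = T, R = F, S = F, T = T, U = T, V = T, W = T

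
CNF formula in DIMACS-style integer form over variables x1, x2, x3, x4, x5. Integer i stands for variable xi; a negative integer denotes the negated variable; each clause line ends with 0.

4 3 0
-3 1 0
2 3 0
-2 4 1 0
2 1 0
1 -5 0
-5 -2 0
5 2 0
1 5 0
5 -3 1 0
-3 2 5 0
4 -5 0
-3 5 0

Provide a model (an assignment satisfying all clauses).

x1 occurs only positively in the remaining clauses — set x1 = True.
Pure literal: x4 appears only positively; assign x4 = True.
Set x2 = False and propagate.
  then x3 is forced to True.
  then x5 is forced to True.
Every clause has at least one true literal under this assignment.
Check each clause:
  1. (x3 \/ x4) — x3 is true.
  2. (~x3 \/ x1) — x1 is true.
  3. (x2 \/ x3) — x3 is true.
  4. (x4 \/ ~x2 \/ x1) — x1 is true.
  5. (x2 \/ x1) — x1 is true.
  6. (~x5 \/ x1) — x1 is true.
  7. (~x2 \/ ~x5) — ~x2 is true.
  8. (x5 \/ x2) — x5 is true.
  9. (x1 \/ x5) — x1 is true.
  10. (x1 \/ x5 \/ ~x3) — x1 is true.
  11. (x2 \/ ~x3 \/ x5) — x5 is true.
  12. (x4 \/ ~x5) — x4 is true.
  13. (x5 \/ ~x3) — x5 is true.

x1=T  x2=F  x3=T  x4=T  x5=T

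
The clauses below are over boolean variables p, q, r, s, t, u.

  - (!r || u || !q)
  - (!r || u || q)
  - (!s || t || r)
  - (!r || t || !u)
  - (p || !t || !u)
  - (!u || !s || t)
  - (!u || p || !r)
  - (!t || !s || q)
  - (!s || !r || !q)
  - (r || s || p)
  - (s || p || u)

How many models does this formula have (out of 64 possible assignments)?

Split on r, then u.
  r=T, u=T: remaining (p,q,s,t) ∈ {(T,F,F,T); (T,T,F,T)} — 2.
  r=T, u=F: a clause becomes empty — 0.
  r=F, u=T: 5 of the 16 assignments to (p,q,s,t) work.
  r=F, u=F: 6 of the 16 assignments to (p,q,s,t) work.
Total: 2 + 0 + 5 + 6 = 13.

13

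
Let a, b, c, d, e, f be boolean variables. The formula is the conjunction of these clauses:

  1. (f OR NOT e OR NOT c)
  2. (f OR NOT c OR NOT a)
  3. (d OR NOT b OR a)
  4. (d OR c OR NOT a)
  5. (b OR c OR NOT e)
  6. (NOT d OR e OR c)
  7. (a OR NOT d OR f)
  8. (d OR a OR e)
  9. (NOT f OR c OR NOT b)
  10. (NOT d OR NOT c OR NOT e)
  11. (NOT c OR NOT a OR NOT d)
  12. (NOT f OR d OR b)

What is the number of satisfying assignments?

Satisfying assignments:
  a=F b=F c=T d=T e=F f=T
  a=F b=T c=T d=T e=F f=T
  a=T b=T c=F d=T e=T f=F
  a=T b=T c=T d=F e=F f=T
  a=T b=T c=T d=F e=T f=T
Count: 5.

5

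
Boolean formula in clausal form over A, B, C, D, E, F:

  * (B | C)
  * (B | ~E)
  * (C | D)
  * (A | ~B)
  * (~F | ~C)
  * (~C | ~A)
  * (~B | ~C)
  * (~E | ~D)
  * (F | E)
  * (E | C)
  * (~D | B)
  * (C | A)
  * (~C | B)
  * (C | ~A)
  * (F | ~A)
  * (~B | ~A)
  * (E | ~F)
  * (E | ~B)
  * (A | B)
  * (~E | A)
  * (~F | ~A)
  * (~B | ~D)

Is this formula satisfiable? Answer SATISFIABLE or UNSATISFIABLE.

UNSATISFIABLE

B = True:
  propagation gives A=True; an empty clause results — contradiction.
B = False:
  propagation gives C=True; an empty clause results — contradiction.
Every branch closes, so no satisfying assignment exists.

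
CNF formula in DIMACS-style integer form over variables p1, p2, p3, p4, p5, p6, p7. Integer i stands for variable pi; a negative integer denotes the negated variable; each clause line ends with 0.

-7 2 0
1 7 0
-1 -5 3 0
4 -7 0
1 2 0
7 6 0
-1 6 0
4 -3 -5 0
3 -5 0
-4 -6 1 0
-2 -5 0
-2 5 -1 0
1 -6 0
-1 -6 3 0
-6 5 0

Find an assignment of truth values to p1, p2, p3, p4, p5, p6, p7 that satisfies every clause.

p1 = False, p2 = True, p3 = False, p4 = True, p5 = False, p6 = False, p7 = True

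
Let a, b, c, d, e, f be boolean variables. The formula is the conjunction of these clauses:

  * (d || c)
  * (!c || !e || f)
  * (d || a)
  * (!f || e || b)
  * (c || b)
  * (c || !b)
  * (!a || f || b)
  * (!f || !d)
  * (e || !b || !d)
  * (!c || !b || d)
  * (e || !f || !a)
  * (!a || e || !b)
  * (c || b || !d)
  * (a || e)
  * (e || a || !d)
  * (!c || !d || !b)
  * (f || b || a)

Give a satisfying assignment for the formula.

Set a = True and propagate.
Try b = False.
  then c is forced to True.
  then f is forced to True.
  then e is forced to True.
  then d is forced to False.
Check each clause:
  1. (d || c) — c is true.
  2. (f || !c || !e) — f is true.
  3. (a || d) — a is true.
  4. (!f || b || e) — e is true.
  5. (b || c) — c is true.
  6. (!b || c) — c is true.
  7. (f || !a || b) — f is true.
  8. (!f || !d) — !d is true.
  9. (!d || !b || e) — !d is true.
  10. (!c || d || !b) — !b is true.
  11. (e || !f || !a) — e is true.
  12. (!b || !a || e) — e is true.
  13. (b || c || !d) — c is true.
  14. (a || e) — a is true.
  15. (e || a || !d) — a is true.
  16. (!b || !c || !d) — !d is true.
  17. (b || a || f) — a is true.

a=True, b=False, c=True, d=False, e=True, f=True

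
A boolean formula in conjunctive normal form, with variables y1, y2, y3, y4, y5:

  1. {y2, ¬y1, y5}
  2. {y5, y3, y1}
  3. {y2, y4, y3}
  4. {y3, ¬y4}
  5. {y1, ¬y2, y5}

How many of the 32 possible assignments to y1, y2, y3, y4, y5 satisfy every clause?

Case analysis on y1 and y2:
  y1=1, y2=1: y5 free; 3 ways for (y3,y4) × 2^1 = 6.
  y1=1, y2=0: remaining (y3,y4,y5) ∈ {(1,0,1); (1,1,1)} — 2.
  y1=0, y2=1: remaining (y3,y4,y5) ∈ {(0,0,1); (1,0,1); (1,1,1)} — 3.
  y1=0, y2=0: remaining (y3,y4,y5) ∈ {(1,0,0); (1,0,1); (1,1,0); (1,1,1)} — 4.
Total: 6 + 2 + 3 + 4 = 15.

15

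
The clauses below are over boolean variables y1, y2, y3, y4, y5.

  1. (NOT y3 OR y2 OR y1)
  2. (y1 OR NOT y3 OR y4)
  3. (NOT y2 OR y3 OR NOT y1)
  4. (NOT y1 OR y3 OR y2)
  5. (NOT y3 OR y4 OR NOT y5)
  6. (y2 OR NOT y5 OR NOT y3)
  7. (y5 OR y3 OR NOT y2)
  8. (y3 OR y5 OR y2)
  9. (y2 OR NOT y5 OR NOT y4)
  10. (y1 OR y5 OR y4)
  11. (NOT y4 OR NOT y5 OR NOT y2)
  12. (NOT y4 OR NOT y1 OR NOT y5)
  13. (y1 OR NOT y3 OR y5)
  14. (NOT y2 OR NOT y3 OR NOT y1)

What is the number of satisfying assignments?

4

The models are:
  y1=0 y2=0 y3=0 y4=0 y5=1
  y1=0 y2=1 y3=0 y4=0 y5=1
  y1=1 y2=0 y3=1 y4=0 y5=0
  y1=1 y2=0 y3=1 y4=1 y5=0
Count: 4.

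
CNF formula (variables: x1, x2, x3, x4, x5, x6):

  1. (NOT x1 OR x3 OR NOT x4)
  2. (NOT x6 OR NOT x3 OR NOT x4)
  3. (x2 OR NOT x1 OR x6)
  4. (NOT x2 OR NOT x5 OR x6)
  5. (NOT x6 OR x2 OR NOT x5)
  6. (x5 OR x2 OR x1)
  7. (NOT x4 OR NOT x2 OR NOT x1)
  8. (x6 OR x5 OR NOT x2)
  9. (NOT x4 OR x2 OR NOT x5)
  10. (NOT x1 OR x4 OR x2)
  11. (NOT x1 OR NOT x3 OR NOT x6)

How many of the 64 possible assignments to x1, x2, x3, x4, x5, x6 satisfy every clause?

10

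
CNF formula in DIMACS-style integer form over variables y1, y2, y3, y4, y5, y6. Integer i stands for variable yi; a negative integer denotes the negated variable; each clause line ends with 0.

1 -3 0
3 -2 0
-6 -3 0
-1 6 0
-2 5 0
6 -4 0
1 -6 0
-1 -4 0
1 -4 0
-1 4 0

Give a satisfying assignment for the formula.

Pure literal: y2 appears only negated; assign y2 = False.
y5 occurs only positively in the remaining clauses — set y5 = True.
Set y1 = False and propagate.
  then y3 is forced to False.
  then y6 is forced to False.
  then y4 is forced to False.

y1=F  y2=F  y3=F  y4=F  y5=T  y6=F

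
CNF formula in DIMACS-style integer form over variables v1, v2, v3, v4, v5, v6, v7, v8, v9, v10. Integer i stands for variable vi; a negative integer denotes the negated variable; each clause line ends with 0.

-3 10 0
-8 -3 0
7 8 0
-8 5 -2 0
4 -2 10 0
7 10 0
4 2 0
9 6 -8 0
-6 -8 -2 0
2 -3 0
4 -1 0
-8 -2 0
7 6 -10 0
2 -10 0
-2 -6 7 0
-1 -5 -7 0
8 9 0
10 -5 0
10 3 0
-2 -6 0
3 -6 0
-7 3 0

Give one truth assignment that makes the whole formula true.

Pure literal: v1 appears only negated; assign v1 = False.
Pure literal: v9 appears only positively; assign v9 = True.
Try v2 = True.
  then v8 is forced to False.
  then v7 is forced to True.
  then v6 is forced to False.
  then v3 is forced to True.
  then v10 is forced to True.
v4, v5 are now unconstrained; take v4 = False, v5 = True.

v1=False  v2=True  v3=True  v4=False  v5=True  v6=False  v7=True  v8=False  v9=True  v10=True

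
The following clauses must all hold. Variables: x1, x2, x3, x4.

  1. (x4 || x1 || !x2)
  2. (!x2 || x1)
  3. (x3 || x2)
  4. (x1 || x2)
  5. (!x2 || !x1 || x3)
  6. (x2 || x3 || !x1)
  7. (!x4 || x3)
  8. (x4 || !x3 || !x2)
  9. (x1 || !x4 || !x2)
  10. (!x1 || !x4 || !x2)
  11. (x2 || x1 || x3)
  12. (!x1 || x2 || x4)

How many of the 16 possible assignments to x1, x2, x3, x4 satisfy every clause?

1

Satisfying assignments:
  x1=1 x2=0 x3=1 x4=1
Count: 1.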